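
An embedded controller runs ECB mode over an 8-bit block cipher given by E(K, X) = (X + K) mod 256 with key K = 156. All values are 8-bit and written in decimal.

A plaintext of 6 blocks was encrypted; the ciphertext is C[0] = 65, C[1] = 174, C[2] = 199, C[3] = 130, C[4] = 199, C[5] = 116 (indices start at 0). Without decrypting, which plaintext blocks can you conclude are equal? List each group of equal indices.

ECB encrypts each block independently with the same key, so equal ciphertext blocks imply equal plaintext blocks.
C[2] = C[4] = 199, so P[2] = P[4].

P[2] = P[4]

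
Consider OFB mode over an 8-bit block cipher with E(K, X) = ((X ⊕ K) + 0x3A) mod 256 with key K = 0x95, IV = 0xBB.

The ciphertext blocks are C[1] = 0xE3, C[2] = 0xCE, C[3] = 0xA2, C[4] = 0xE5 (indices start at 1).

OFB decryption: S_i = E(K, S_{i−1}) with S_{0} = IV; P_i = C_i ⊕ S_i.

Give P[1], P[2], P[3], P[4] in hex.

P[1]: S = E(K, 0xBB) = 0x68; 0xE3 ⊕ 0x68 = 0x8B.
P[2]: S = E(K, 0x68) = 0x37; 0xCE ⊕ 0x37 = 0xF9.
P[3]: S = E(K, 0x37) = 0xDC; 0xA2 ⊕ 0xDC = 0x7E.
P[4]: S = E(K, 0xDC) = 0x83; 0xE5 ⊕ 0x83 = 0x66.

P[1] = 0x8B, P[2] = 0xF9, P[3] = 0x7E, P[4] = 0x66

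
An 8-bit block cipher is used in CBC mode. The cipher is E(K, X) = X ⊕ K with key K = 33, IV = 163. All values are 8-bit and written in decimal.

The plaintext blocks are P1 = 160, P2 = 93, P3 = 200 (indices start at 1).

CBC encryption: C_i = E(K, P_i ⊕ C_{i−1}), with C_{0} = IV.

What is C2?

C1: P1 ⊕ 163 = 3; E(K, 3) = 34.
C2: P2 ⊕ 34 = 127; E(K, 127) = 94.

C2 = 94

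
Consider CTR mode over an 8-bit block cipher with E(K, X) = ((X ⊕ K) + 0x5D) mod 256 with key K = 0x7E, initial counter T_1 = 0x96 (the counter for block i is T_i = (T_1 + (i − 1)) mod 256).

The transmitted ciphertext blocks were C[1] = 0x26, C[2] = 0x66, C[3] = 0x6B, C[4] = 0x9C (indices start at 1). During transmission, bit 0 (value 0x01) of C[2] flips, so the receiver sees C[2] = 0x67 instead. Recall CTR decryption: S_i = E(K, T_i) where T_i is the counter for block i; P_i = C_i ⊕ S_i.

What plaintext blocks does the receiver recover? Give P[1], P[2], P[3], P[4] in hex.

P[1] = 0x63, P[2] = 0x21, P[3] = 0x28, P[4] = 0xD8

Only C[2] changed, to 0x67. In CTR, a change in C_i flips the same bit in P_i only; the keystream is unaffected. Decrypting the received ciphertext:
P[1]: T = 0x96, S = E(K, T) = 0x45; 0x26 ⊕ 0x45 = 0x63.
P[2]: T = 0x97, S = E(K, T) = 0x46; 0x67 ⊕ 0x46 = 0x21.
P[3]: T = 0x98, S = E(K, T) = 0x43; 0x6B ⊕ 0x43 = 0x28.
P[4]: T = 0x99, S = E(K, T) = 0x44; 0x9C ⊕ 0x44 = 0xD8.
Blocks that differ from the original plaintext: P[2].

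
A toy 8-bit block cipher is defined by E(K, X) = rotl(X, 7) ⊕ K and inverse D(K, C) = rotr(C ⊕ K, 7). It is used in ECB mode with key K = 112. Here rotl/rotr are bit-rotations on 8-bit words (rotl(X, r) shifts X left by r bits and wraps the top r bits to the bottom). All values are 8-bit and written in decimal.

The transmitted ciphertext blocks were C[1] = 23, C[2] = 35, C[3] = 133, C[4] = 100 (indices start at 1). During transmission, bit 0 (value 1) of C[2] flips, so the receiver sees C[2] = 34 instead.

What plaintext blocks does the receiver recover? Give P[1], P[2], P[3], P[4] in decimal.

P[1] = 206, P[2] = 164, P[3] = 235, P[4] = 40

ECB decryption: P_i = D(K, C_i).
Only C[2] changed, to 34. In ECB, a change in C_i affects only P_i. Decrypting the received ciphertext:
P[1]: D(K, 23) = 206.
P[2]: D(K, 34) = 164.
P[3]: D(K, 133) = 235.
P[4]: D(K, 100) = 40.
Blocks that differ from the original plaintext: P[2].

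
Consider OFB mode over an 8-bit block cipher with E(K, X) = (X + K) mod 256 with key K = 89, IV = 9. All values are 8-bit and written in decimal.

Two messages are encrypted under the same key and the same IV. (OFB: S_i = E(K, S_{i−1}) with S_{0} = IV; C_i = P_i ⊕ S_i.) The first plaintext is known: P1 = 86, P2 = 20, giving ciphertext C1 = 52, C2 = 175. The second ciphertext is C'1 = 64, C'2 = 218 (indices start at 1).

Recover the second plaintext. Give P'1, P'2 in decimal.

P'1 = 34, P'2 = 97

In OFB with a reused IV, both messages share the same keystream S_i, so C_i ⊕ C'_i = P_i ⊕ P'_i and thus P'_i = P_i ⊕ C_i ⊕ C'_i.
P'1: 86 ⊕ 52 ⊕ 64 = 34.
P'2: 20 ⊕ 175 ⊕ 218 = 97.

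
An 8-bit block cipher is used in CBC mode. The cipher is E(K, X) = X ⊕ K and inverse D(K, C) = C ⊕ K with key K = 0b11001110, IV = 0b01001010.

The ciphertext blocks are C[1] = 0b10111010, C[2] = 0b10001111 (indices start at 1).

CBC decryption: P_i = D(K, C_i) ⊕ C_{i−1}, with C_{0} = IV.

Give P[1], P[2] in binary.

P[1]: D(K, 0b10111010) = 0b01110100; 0b01110100 ⊕ 0b01001010 = 0b00111110.
P[2]: D(K, 0b10001111) = 0b01000001; 0b01000001 ⊕ 0b10111010 = 0b11111011.

P[1] = 0b00111110, P[2] = 0b11111011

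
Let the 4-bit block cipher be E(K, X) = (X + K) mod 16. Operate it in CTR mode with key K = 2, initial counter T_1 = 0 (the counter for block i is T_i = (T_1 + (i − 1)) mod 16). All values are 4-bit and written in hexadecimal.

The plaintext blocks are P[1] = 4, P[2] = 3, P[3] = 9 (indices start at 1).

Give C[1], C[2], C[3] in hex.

CTR encryption: S_i = E(K, T_i) where T_i is the counter for block i; C_i = P_i ⊕ S_i.
C[1]: T = 0, S = E(K, T) = 2; 4 ⊕ 2 = 6.
C[2]: T = 1, S = E(K, T) = 3; 3 ⊕ 3 = 0.
C[3]: T = 2, S = E(K, T) = 4; 9 ⊕ 4 = D.

C[1] = 6, C[2] = 0, C[3] = D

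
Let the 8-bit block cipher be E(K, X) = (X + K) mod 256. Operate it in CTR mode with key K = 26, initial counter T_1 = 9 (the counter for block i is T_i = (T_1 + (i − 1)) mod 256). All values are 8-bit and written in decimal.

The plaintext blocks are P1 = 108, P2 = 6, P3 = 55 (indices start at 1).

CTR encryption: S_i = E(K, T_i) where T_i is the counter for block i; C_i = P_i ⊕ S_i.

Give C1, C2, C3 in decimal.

C1: T = 9, S = E(K, T) = 35; 108 ⊕ 35 = 79.
C2: T = 10, S = E(K, T) = 36; 6 ⊕ 36 = 34.
C3: T = 11, S = E(K, T) = 37; 55 ⊕ 37 = 18.

C1 = 79, C2 = 34, C3 = 18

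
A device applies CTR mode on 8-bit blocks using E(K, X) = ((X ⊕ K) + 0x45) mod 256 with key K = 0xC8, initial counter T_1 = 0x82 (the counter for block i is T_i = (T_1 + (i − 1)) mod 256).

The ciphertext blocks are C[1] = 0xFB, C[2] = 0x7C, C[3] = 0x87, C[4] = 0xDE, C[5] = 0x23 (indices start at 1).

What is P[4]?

P[4] = 0x4C

CTR decryption: S_i = E(K, T_i) where T_i is the counter for block i; P_i = C_i ⊕ S_i.
P[4]: T = 0x85, S = E(K, T) = 0x92; 0xDE ⊕ 0x92 = 0x4C.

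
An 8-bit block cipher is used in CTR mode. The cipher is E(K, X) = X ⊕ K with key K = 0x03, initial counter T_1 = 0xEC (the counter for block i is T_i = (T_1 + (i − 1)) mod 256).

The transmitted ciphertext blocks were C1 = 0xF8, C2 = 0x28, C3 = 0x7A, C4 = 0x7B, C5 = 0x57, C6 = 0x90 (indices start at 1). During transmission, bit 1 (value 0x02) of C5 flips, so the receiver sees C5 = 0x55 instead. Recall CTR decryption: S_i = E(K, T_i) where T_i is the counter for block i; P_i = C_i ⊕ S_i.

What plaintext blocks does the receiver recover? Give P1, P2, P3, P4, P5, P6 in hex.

P1 = 0x17, P2 = 0xC6, P3 = 0x97, P4 = 0x97, P5 = 0xA6, P6 = 0x62

Only C5 changed, to 0x55. In CTR, a change in C_i flips the same bit in P_i only; the keystream is unaffected. Decrypting the received ciphertext:
P1: T = 0xEC, S = E(K, T) = 0xEF; 0xF8 ⊕ 0xEF = 0x17.
P2: T = 0xED, S = E(K, T) = 0xEE; 0x28 ⊕ 0xEE = 0xC6.
P3: T = 0xEE, S = E(K, T) = 0xED; 0x7A ⊕ 0xED = 0x97.
P4: T = 0xEF, S = E(K, T) = 0xEC; 0x7B ⊕ 0xEC = 0x97.
P5: T = 0xF0, S = E(K, T) = 0xF3; 0x55 ⊕ 0xF3 = 0xA6.
P6: T = 0xF1, S = E(K, T) = 0xF2; 0x90 ⊕ 0xF2 = 0x62.
Blocks that differ from the original plaintext: P5.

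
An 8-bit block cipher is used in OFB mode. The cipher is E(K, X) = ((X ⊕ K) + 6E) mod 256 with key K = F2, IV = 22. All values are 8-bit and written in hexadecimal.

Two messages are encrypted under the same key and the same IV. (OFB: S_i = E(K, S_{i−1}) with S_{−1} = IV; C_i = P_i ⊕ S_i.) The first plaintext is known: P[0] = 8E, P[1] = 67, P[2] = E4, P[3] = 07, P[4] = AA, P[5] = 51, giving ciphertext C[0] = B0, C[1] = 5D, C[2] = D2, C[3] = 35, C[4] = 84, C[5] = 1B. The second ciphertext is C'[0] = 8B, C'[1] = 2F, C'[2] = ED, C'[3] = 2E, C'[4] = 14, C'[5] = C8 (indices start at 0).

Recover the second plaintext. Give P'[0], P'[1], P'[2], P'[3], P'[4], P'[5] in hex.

P'[0] = B5, P'[1] = 15, P'[2] = DB, P'[3] = 1C, P'[4] = 3A, P'[5] = 82

In OFB with a reused IV, both messages share the same keystream S_i, so C_i ⊕ C'_i = P_i ⊕ P'_i and thus P'_i = P_i ⊕ C_i ⊕ C'_i.
P'[0]: 8E ⊕ B0 ⊕ 8B = B5.
P'[1]: 67 ⊕ 5D ⊕ 2F = 15.
P'[2]: E4 ⊕ D2 ⊕ ED = DB.
P'[3]: 07 ⊕ 35 ⊕ 2E = 1C.
P'[4]: AA ⊕ 84 ⊕ 14 = 3A.
P'[5]: 51 ⊕ 1B ⊕ C8 = 82.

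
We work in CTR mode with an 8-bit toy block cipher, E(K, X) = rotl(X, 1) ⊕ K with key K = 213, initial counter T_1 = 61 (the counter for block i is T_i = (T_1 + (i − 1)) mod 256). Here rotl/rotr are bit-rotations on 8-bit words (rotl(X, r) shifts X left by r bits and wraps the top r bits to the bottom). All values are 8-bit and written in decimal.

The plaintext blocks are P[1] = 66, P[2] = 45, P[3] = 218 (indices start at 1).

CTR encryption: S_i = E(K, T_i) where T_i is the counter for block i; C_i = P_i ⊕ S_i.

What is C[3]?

C[1]: T = 61, S = E(K, T) = 175; 66 ⊕ 175 = 237.
C[2]: T = 62, S = E(K, T) = 169; 45 ⊕ 169 = 132.
C[3]: T = 63, S = E(K, T) = 171; 218 ⊕ 171 = 113.

C[3] = 113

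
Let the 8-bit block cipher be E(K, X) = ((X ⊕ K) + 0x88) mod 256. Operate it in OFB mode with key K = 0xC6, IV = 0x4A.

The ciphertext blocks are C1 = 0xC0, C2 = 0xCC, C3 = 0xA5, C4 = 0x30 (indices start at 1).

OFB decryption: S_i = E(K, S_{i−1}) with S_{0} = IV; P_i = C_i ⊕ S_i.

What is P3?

P3 = 0x81

P1: S = E(K, 0x4A) = 0x14; 0xC0 ⊕ 0x14 = 0xD4.
P2: S = E(K, 0x14) = 0x5A; 0xCC ⊕ 0x5A = 0x96.
P3: S = E(K, 0x5A) = 0x24; 0xA5 ⊕ 0x24 = 0x81.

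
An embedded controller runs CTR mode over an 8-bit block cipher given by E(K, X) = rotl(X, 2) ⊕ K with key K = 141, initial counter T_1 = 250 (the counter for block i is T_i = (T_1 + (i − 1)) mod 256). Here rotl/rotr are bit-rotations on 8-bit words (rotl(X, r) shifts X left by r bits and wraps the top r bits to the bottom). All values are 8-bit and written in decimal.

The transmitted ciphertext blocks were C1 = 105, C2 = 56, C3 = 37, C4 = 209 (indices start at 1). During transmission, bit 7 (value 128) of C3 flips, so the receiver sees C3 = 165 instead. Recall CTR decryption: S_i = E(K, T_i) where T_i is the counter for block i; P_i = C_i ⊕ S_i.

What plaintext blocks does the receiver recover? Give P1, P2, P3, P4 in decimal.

Only C3 changed, to 165. In CTR, a change in C_i flips the same bit in P_i only; the keystream is unaffected. Decrypting the received ciphertext:
P1: T = 250, S = E(K, T) = 102; 105 ⊕ 102 = 15.
P2: T = 251, S = E(K, T) = 98; 56 ⊕ 98 = 90.
P3: T = 252, S = E(K, T) = 126; 165 ⊕ 126 = 219.
P4: T = 253, S = E(K, T) = 122; 209 ⊕ 122 = 171.
Blocks that differ from the original plaintext: P3.

P1 = 15, P2 = 90, P3 = 219, P4 = 171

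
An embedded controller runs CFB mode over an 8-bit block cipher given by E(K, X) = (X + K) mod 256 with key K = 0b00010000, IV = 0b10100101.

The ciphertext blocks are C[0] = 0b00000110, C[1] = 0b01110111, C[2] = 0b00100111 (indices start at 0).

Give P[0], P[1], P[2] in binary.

P[0] = 0b10110011, P[1] = 0b01100001, P[2] = 0b10100000

CFB decryption: P_i = C_i ⊕ E(K, C_{i−1}), with C_{−1} = IV.
P[0]: E(K, 0b10100101) = 0b10110101; 0b00000110 ⊕ 0b10110101 = 0b10110011.
P[1]: E(K, 0b00000110) = 0b00010110; 0b01110111 ⊕ 0b00010110 = 0b01100001.
P[2]: E(K, 0b01110111) = 0b10000111; 0b00100111 ⊕ 0b10000111 = 0b10100000.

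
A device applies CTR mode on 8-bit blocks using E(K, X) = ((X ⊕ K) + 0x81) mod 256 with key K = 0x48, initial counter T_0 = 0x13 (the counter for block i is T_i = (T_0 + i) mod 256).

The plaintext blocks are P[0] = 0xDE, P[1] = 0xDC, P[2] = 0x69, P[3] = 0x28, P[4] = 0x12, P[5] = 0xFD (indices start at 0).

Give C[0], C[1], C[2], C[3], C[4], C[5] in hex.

C[0] = 0x02, C[1] = 0x01, C[2] = 0xB7, C[3] = 0xF7, C[4] = 0xF2, C[5] = 0x2C

CTR encryption: S_i = E(K, T_i) where T_i is the counter for block i; C_i = P_i ⊕ S_i.
C[0]: T = 0x13, S = E(K, T) = 0xDC; 0xDE ⊕ 0xDC = 0x02.
C[1]: T = 0x14, S = E(K, T) = 0xDD; 0xDC ⊕ 0xDD = 0x01.
C[2]: T = 0x15, S = E(K, T) = 0xDE; 0x69 ⊕ 0xDE = 0xB7.
C[3]: T = 0x16, S = E(K, T) = 0xDF; 0x28 ⊕ 0xDF = 0xF7.
C[4]: T = 0x17, S = E(K, T) = 0xE0; 0x12 ⊕ 0xE0 = 0xF2.
C[5]: T = 0x18, S = E(K, T) = 0xD1; 0xFD ⊕ 0xD1 = 0x2C.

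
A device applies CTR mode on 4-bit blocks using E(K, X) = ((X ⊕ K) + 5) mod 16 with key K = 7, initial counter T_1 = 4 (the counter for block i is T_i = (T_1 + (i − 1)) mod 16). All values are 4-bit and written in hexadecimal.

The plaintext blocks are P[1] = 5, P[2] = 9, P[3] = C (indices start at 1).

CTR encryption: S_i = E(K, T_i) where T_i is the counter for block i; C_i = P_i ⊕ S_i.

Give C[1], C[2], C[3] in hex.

C[1]: T = 4, S = E(K, T) = 8; 5 ⊕ 8 = D.
C[2]: T = 5, S = E(K, T) = 7; 9 ⊕ 7 = E.
C[3]: T = 6, S = E(K, T) = 6; C ⊕ 6 = A.

C[1] = D, C[2] = E, C[3] = A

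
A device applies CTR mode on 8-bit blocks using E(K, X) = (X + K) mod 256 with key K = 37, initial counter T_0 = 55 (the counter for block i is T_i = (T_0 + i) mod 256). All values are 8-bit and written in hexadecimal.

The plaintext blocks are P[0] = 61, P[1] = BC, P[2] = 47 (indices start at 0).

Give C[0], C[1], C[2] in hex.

CTR encryption: S_i = E(K, T_i) where T_i is the counter for block i; C_i = P_i ⊕ S_i.
C[0]: T = 55, S = E(K, T) = 8C; 61 ⊕ 8C = ED.
C[1]: T = 56, S = E(K, T) = 8D; BC ⊕ 8D = 31.
C[2]: T = 57, S = E(K, T) = 8E; 47 ⊕ 8E = C9.

C[0] = ED, C[1] = 31, C[2] = C9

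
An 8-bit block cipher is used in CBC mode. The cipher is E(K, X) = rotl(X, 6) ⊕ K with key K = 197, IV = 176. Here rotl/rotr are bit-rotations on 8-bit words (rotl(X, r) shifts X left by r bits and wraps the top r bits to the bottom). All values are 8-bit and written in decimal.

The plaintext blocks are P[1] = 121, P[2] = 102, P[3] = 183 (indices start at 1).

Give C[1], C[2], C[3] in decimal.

CBC encryption: C_i = E(K, P_i ⊕ C_{i−1}), with C_{0} = IV.
C[1]: P[1] ⊕ 176 = 201; E(K, 201) = 183.
C[2]: P[2] ⊕ 183 = 209; E(K, 209) = 177.
C[3]: P[3] ⊕ 177 = 6; E(K, 6) = 68.

C[1] = 183, C[2] = 177, C[3] = 68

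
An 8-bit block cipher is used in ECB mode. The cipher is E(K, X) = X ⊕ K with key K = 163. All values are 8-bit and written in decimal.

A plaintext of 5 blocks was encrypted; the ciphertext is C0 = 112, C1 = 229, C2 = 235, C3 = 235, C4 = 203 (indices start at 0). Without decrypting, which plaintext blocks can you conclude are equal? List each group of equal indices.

ECB encrypts each block independently with the same key, so equal ciphertext blocks imply equal plaintext blocks.
C2 = C3 = 235, so P2 = P3.

P2 = P3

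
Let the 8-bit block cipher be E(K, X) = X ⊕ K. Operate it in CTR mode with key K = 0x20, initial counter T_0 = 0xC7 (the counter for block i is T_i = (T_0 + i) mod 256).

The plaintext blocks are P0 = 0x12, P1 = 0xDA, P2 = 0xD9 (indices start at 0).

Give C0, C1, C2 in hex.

CTR encryption: S_i = E(K, T_i) where T_i is the counter for block i; C_i = P_i ⊕ S_i.
C0: T = 0xC7, S = E(K, T) = 0xE7; 0x12 ⊕ 0xE7 = 0xF5.
C1: T = 0xC8, S = E(K, T) = 0xE8; 0xDA ⊕ 0xE8 = 0x32.
C2: T = 0xC9, S = E(K, T) = 0xE9; 0xD9 ⊕ 0xE9 = 0x30.

C0 = 0xF5, C1 = 0x32, C2 = 0x30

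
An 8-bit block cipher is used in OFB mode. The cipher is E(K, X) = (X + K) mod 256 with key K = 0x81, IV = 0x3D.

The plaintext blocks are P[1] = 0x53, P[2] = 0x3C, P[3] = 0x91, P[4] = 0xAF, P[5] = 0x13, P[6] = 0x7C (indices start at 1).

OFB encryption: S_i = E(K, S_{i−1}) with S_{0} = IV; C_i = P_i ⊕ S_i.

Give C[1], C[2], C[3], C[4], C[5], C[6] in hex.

C[1] = 0xED, C[2] = 0x03, C[3] = 0x51, C[4] = 0xEE, C[5] = 0xD1, C[6] = 0x3F

C[1]: S = E(K, 0x3D) = 0xBE; 0x53 ⊕ 0xBE = 0xED.
C[2]: S = E(K, 0xBE) = 0x3F; 0x3C ⊕ 0x3F = 0x03.
C[3]: S = E(K, 0x3F) = 0xC0; 0x91 ⊕ 0xC0 = 0x51.
C[4]: S = E(K, 0xC0) = 0x41; 0xAF ⊕ 0x41 = 0xEE.
C[5]: S = E(K, 0x41) = 0xC2; 0x13 ⊕ 0xC2 = 0xD1.
C[6]: S = E(K, 0xC2) = 0x43; 0x7C ⊕ 0x43 = 0x3F.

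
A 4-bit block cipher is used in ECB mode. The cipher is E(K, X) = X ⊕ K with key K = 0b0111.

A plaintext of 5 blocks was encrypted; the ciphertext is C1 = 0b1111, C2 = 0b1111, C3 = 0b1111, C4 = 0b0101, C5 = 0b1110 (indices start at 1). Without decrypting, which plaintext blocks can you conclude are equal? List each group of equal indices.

ECB encrypts each block independently with the same key, so equal ciphertext blocks imply equal plaintext blocks.
C1 = C2 = C3 = 0b1111, so P1 = P2 = P3.

P1 = P2 = P3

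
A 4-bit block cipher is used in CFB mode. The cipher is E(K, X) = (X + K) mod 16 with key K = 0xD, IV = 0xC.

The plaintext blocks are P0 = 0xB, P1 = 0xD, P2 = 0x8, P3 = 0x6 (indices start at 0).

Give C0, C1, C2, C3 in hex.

C0 = 0x2, C1 = 0x2, C2 = 0x7, C3 = 0x2

CFB encryption: C_i = P_i ⊕ E(K, C_{i−1}), with C_{−1} = IV.
C0: E(K, 0xC) = 0x9; 0xB ⊕ 0x9 = 0x2.
C1: E(K, 0x2) = 0xF; 0xD ⊕ 0xF = 0x2.
C2: E(K, 0x2) = 0xF; 0x8 ⊕ 0xF = 0x7.
C3: E(K, 0x7) = 0x4; 0x6 ⊕ 0x4 = 0x2.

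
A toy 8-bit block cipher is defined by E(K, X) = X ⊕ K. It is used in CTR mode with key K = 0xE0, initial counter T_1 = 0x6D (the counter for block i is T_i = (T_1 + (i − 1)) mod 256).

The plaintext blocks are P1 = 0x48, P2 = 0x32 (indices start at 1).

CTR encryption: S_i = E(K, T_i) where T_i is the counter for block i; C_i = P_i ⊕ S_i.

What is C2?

C1: T = 0x6D, S = E(K, T) = 0x8D; 0x48 ⊕ 0x8D = 0xC5.
C2: T = 0x6E, S = E(K, T) = 0x8E; 0x32 ⊕ 0x8E = 0xBC.

C2 = 0xBC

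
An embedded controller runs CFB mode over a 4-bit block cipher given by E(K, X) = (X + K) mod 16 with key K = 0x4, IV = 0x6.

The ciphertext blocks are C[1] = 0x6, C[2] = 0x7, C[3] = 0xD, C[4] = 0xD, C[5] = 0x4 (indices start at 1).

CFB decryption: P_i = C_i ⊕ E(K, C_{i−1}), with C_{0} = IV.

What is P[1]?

P[1] = 0xC

P[1]: E(K, 0x6) = 0xA; 0x6 ⊕ 0xA = 0xC.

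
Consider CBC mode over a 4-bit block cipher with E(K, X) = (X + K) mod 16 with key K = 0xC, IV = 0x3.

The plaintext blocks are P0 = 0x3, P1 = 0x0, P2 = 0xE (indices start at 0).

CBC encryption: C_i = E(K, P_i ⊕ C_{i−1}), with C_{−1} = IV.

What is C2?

C2 = 0x2

C0: P0 ⊕ 0x3 = 0x0; E(K, 0x0) = 0xC.
C1: P1 ⊕ 0xC = 0xC; E(K, 0xC) = 0x8.
C2: P2 ⊕ 0x8 = 0x6; E(K, 0x6) = 0x2.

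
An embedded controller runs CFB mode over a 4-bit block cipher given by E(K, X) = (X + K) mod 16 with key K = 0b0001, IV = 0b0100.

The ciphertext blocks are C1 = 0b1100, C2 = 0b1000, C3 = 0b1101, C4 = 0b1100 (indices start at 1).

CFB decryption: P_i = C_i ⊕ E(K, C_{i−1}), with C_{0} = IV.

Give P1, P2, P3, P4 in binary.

P1 = 0b1001, P2 = 0b0101, P3 = 0b0100, P4 = 0b0010

P1: E(K, 0b0100) = 0b0101; 0b1100 ⊕ 0b0101 = 0b1001.
P2: E(K, 0b1100) = 0b1101; 0b1000 ⊕ 0b1101 = 0b0101.
P3: E(K, 0b1000) = 0b1001; 0b1101 ⊕ 0b1001 = 0b0100.
P4: E(K, 0b1101) = 0b1110; 0b1100 ⊕ 0b1110 = 0b0010.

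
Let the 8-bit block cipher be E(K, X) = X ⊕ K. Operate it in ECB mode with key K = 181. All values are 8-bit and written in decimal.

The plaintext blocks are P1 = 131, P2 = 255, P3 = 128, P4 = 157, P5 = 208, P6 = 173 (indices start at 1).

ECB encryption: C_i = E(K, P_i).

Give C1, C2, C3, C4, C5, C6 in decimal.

C1 = 54, C2 = 74, C3 = 53, C4 = 40, C5 = 101, C6 = 24

C1: E(K, 131) = 54.
C2: E(K, 255) = 74.
C3: E(K, 128) = 53.
C4: E(K, 157) = 40.
C5: E(K, 208) = 101.
C6: E(K, 173) = 24.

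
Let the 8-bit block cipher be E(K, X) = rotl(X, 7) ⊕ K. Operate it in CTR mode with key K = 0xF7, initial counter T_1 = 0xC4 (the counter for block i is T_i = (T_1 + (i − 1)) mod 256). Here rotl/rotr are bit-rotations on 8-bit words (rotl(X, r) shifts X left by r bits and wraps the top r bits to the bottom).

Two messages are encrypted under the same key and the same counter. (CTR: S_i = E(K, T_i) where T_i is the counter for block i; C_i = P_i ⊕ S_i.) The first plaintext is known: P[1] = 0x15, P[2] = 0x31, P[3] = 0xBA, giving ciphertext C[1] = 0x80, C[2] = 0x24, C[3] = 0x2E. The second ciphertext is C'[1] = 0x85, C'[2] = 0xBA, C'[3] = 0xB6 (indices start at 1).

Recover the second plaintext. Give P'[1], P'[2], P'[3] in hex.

In CTR with a reused counter, both messages share the same keystream S_i, so C_i ⊕ C'_i = P_i ⊕ P'_i and thus P'_i = P_i ⊕ C_i ⊕ C'_i.
P'[1]: 0x15 ⊕ 0x80 ⊕ 0x85 = 0x10.
P'[2]: 0x31 ⊕ 0x24 ⊕ 0xBA = 0xAF.
P'[3]: 0xBA ⊕ 0x2E ⊕ 0xB6 = 0x22.

P'[1] = 0x10, P'[2] = 0xAF, P'[3] = 0x22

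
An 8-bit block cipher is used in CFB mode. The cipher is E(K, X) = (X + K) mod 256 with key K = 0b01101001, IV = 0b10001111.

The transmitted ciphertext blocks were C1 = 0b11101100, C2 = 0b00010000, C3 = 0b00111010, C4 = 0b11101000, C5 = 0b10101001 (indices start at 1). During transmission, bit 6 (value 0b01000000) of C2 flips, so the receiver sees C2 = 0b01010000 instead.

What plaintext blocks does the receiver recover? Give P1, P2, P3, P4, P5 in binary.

P1 = 0b00010100, P2 = 0b00000101, P3 = 0b10000011, P4 = 0b01001011, P5 = 0b11111000

CFB decryption: P_i = C_i ⊕ E(K, C_{i−1}), with C_{0} = IV.
Only C2 changed, to 0b01010000. In CFB, a change in C_i flips the same bit in P_i and garbles P_{i+1}. Decrypting the received ciphertext:
P1: E(K, 0b10001111) = 0b11111000; 0b11101100 ⊕ 0b11111000 = 0b00010100.
P2: E(K, 0b11101100) = 0b01010101; 0b01010000 ⊕ 0b01010101 = 0b00000101.
P3: E(K, 0b01010000) = 0b10111001; 0b00111010 ⊕ 0b10111001 = 0b10000011.
P4: E(K, 0b00111010) = 0b10100011; 0b11101000 ⊕ 0b10100011 = 0b01001011.
P5: E(K, 0b11101000) = 0b01010001; 0b10101001 ⊕ 0b01010001 = 0b11111000.
Blocks that differ from the original plaintext: P2, P3.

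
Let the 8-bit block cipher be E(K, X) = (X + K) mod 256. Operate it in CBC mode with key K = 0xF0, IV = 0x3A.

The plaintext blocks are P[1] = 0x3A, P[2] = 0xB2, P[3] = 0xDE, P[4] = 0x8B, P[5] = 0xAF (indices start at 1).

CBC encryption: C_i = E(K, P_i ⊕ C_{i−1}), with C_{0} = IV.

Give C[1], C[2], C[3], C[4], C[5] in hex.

C[1]: P[1] ⊕ 0x3A = 0x00; E(K, 0x00) = 0xF0.
C[2]: P[2] ⊕ 0xF0 = 0x42; E(K, 0x42) = 0x32.
C[3]: P[3] ⊕ 0x32 = 0xEC; E(K, 0xEC) = 0xDC.
C[4]: P[4] ⊕ 0xDC = 0x57; E(K, 0x57) = 0x47.
C[5]: P[5] ⊕ 0x47 = 0xE8; E(K, 0xE8) = 0xD8.

C[1] = 0xF0, C[2] = 0x32, C[3] = 0xDC, C[4] = 0x47, C[5] = 0xD8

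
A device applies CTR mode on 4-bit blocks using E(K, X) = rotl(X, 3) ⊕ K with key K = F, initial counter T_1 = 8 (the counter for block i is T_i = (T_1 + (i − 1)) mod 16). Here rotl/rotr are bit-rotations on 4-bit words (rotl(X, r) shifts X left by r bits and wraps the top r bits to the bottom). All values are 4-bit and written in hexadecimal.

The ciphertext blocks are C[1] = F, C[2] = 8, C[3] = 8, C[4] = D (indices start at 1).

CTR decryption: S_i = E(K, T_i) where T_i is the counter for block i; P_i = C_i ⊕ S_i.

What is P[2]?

P[2]: T = 9, S = E(K, T) = 3; 8 ⊕ 3 = B.

P[2] = B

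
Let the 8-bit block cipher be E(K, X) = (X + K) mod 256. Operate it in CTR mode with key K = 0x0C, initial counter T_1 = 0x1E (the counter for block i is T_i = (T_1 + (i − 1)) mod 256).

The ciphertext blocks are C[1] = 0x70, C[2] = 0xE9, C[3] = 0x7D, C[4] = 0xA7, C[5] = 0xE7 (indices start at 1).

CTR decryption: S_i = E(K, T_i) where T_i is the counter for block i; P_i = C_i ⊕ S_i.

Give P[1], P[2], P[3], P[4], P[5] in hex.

P[1] = 0x5A, P[2] = 0xC2, P[3] = 0x51, P[4] = 0x8A, P[5] = 0xC9

P[1]: T = 0x1E, S = E(K, T) = 0x2A; 0x70 ⊕ 0x2A = 0x5A.
P[2]: T = 0x1F, S = E(K, T) = 0x2B; 0xE9 ⊕ 0x2B = 0xC2.
P[3]: T = 0x20, S = E(K, T) = 0x2C; 0x7D ⊕ 0x2C = 0x51.
P[4]: T = 0x21, S = E(K, T) = 0x2D; 0xA7 ⊕ 0x2D = 0x8A.
P[5]: T = 0x22, S = E(K, T) = 0x2E; 0xE7 ⊕ 0x2E = 0xC9.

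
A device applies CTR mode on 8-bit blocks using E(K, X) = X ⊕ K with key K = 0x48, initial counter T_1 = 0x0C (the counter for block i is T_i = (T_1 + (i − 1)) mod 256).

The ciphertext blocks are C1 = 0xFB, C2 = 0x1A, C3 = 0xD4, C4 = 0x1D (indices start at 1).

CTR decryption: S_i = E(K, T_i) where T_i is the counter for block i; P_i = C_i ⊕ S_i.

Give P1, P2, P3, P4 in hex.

P1 = 0xBF, P2 = 0x5F, P3 = 0x92, P4 = 0x5A

P1: T = 0x0C, S = E(K, T) = 0x44; 0xFB ⊕ 0x44 = 0xBF.
P2: T = 0x0D, S = E(K, T) = 0x45; 0x1A ⊕ 0x45 = 0x5F.
P3: T = 0x0E, S = E(K, T) = 0x46; 0xD4 ⊕ 0x46 = 0x92.
P4: T = 0x0F, S = E(K, T) = 0x47; 0x1D ⊕ 0x47 = 0x5A.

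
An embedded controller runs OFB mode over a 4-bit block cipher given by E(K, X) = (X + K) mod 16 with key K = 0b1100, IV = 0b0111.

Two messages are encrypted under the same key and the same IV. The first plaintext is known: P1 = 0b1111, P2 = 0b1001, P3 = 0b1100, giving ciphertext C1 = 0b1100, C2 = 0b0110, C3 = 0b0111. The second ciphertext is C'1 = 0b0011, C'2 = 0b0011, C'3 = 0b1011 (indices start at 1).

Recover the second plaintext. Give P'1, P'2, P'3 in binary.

P'1 = 0b0000, P'2 = 0b1100, P'3 = 0b0000

In OFB with a reused IV, both messages share the same keystream S_i, so C_i ⊕ C'_i = P_i ⊕ P'_i and thus P'_i = P_i ⊕ C_i ⊕ C'_i.
P'1: 0b1111 ⊕ 0b1100 ⊕ 0b0011 = 0b0000.
P'2: 0b1001 ⊕ 0b0110 ⊕ 0b0011 = 0b1100.
P'3: 0b1100 ⊕ 0b0111 ⊕ 0b1011 = 0b0000.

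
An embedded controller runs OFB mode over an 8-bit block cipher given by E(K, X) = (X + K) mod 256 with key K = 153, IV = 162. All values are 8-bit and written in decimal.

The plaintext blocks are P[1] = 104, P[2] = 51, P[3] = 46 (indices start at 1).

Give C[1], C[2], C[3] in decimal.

C[1] = 83, C[2] = 231, C[3] = 67

OFB encryption: S_i = E(K, S_{i−1}) with S_{0} = IV; C_i = P_i ⊕ S_i.
C[1]: S = E(K, 162) = 59; 104 ⊕ 59 = 83.
C[2]: S = E(K, 59) = 212; 51 ⊕ 212 = 231.
C[3]: S = E(K, 212) = 109; 46 ⊕ 109 = 67.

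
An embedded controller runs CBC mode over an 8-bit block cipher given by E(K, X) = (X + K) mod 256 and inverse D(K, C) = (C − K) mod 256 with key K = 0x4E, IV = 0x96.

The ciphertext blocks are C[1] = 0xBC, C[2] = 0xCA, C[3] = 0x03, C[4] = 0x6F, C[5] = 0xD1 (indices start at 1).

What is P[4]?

P[4] = 0x22

CBC decryption: P_i = D(K, C_i) ⊕ C_{i−1}, with C_{0} = IV.
P[4]: D(K, 0x6F) = 0x21; 0x21 ⊕ 0x03 = 0x22.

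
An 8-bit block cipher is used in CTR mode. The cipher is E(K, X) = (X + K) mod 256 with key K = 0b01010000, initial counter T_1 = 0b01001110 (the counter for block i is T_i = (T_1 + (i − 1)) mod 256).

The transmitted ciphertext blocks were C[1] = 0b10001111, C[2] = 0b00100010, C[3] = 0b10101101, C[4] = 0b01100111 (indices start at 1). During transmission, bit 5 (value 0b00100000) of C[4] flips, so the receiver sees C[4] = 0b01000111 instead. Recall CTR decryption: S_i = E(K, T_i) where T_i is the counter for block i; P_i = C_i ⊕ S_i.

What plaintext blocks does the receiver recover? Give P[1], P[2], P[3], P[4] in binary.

Only C[4] changed, to 0b01000111. In CTR, a change in C_i flips the same bit in P_i only; the keystream is unaffected. Decrypting the received ciphertext:
P[1]: T = 0b01001110, S = E(K, T) = 0b10011110; 0b10001111 ⊕ 0b10011110 = 0b00010001.
P[2]: T = 0b01001111, S = E(K, T) = 0b10011111; 0b00100010 ⊕ 0b10011111 = 0b10111101.
P[3]: T = 0b01010000, S = E(K, T) = 0b10100000; 0b10101101 ⊕ 0b10100000 = 0b00001101.
P[4]: T = 0b01010001, S = E(K, T) = 0b10100001; 0b01000111 ⊕ 0b10100001 = 0b11100110.
Blocks that differ from the original plaintext: P[4].

P[1] = 0b00010001, P[2] = 0b10111101, P[3] = 0b00001101, P[4] = 0b11100110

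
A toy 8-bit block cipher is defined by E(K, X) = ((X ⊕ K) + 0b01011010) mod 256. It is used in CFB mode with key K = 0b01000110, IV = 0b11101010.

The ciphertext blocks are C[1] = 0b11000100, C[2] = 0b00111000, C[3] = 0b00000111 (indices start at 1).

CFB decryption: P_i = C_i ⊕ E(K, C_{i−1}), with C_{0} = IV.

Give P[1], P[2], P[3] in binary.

P[1] = 0b11000010, P[2] = 0b11100100, P[3] = 0b11011111

P[1]: E(K, 0b11101010) = 0b00000110; 0b11000100 ⊕ 0b00000110 = 0b11000010.
P[2]: E(K, 0b11000100) = 0b11011100; 0b00111000 ⊕ 0b11011100 = 0b11100100.
P[3]: E(K, 0b00111000) = 0b11011000; 0b00000111 ⊕ 0b11011000 = 0b11011111.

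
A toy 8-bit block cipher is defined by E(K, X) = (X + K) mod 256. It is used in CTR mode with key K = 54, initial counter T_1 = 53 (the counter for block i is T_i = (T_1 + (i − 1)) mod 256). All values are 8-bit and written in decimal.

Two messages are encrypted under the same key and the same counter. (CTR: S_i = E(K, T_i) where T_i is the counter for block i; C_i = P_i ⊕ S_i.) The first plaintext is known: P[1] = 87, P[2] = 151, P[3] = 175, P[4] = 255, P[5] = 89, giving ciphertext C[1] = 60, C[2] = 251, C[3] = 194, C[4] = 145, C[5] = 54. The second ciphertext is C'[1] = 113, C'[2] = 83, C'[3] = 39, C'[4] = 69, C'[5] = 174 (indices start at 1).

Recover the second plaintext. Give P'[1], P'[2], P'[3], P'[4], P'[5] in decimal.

P'[1] = 26, P'[2] = 63, P'[3] = 74, P'[4] = 43, P'[5] = 193

In CTR with a reused counter, both messages share the same keystream S_i, so C_i ⊕ C'_i = P_i ⊕ P'_i and thus P'_i = P_i ⊕ C_i ⊕ C'_i.
P'[1]: 87 ⊕ 60 ⊕ 113 = 26.
P'[2]: 151 ⊕ 251 ⊕ 83 = 63.
P'[3]: 175 ⊕ 194 ⊕ 39 = 74.
P'[4]: 255 ⊕ 145 ⊕ 69 = 43.
P'[5]: 89 ⊕ 54 ⊕ 174 = 193.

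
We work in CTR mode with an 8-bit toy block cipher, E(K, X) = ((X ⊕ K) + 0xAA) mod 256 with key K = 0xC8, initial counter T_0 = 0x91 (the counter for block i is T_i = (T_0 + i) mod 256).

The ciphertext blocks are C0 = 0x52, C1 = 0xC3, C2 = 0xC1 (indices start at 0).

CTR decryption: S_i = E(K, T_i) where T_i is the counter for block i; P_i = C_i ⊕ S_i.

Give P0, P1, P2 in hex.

P0 = 0x51, P1 = 0xC7, P2 = 0xC4

P0: T = 0x91, S = E(K, T) = 0x03; 0x52 ⊕ 0x03 = 0x51.
P1: T = 0x92, S = E(K, T) = 0x04; 0xC3 ⊕ 0x04 = 0xC7.
P2: T = 0x93, S = E(K, T) = 0x05; 0xC1 ⊕ 0x05 = 0xC4.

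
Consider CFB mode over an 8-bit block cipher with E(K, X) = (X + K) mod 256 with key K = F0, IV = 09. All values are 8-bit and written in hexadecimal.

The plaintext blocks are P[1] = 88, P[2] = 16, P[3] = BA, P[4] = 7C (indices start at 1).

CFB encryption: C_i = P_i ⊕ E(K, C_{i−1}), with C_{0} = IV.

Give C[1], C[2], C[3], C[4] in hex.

C[1] = 71, C[2] = 77, C[3] = DD, C[4] = B1

C[1]: E(K, 09) = F9; 88 ⊕ F9 = 71.
C[2]: E(K, 71) = 61; 16 ⊕ 61 = 77.
C[3]: E(K, 77) = 67; BA ⊕ 67 = DD.
C[4]: E(K, DD) = CD; 7C ⊕ CD = B1.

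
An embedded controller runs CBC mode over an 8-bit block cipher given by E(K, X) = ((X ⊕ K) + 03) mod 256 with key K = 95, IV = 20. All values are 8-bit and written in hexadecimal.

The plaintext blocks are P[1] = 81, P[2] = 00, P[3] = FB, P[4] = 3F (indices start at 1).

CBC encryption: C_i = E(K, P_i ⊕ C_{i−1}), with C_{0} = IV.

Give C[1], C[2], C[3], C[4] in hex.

C[1] = 37, C[2] = A5, C[3] = CE, C[4] = 67

C[1]: P[1] ⊕ 20 = A1; E(K, A1) = 37.
C[2]: P[2] ⊕ 37 = 37; E(K, 37) = A5.
C[3]: P[3] ⊕ A5 = 5E; E(K, 5E) = CE.
C[4]: P[4] ⊕ CE = F1; E(K, F1) = 67.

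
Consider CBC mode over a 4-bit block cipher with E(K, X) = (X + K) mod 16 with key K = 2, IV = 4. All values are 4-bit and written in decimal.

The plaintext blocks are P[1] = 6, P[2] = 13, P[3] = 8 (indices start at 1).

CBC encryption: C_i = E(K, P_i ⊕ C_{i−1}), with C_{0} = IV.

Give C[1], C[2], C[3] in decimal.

C[1] = 4, C[2] = 11, C[3] = 5

C[1]: P[1] ⊕ 4 = 2; E(K, 2) = 4.
C[2]: P[2] ⊕ 4 = 9; E(K, 9) = 11.
C[3]: P[3] ⊕ 11 = 3; E(K, 3) = 5.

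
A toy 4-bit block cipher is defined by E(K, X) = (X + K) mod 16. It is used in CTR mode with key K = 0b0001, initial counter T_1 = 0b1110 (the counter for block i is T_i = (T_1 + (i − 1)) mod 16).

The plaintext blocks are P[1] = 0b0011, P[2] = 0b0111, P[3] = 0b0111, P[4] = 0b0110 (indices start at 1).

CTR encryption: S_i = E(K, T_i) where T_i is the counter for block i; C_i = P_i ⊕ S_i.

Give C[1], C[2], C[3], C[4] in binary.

C[1] = 0b1100, C[2] = 0b0111, C[3] = 0b0110, C[4] = 0b0100

C[1]: T = 0b1110, S = E(K, T) = 0b1111; 0b0011 ⊕ 0b1111 = 0b1100.
C[2]: T = 0b1111, S = E(K, T) = 0b0000; 0b0111 ⊕ 0b0000 = 0b0111.
C[3]: T = 0b0000, S = E(K, T) = 0b0001; 0b0111 ⊕ 0b0001 = 0b0110.
C[4]: T = 0b0001, S = E(K, T) = 0b0010; 0b0110 ⊕ 0b0010 = 0b0100.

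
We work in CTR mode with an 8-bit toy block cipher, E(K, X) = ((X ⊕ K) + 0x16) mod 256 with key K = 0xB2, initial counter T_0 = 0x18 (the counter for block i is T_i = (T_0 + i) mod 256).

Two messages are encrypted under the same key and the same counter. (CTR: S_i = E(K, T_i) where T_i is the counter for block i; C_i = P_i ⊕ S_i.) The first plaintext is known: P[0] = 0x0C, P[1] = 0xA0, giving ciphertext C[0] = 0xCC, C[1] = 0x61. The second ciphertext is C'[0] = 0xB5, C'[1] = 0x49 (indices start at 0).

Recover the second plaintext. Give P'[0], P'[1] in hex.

P'[0] = 0x75, P'[1] = 0x88

In CTR with a reused counter, both messages share the same keystream S_i, so C_i ⊕ C'_i = P_i ⊕ P'_i and thus P'_i = P_i ⊕ C_i ⊕ C'_i.
P'[0]: 0x0C ⊕ 0xCC ⊕ 0xB5 = 0x75.
P'[1]: 0xA0 ⊕ 0x61 ⊕ 0x49 = 0x88.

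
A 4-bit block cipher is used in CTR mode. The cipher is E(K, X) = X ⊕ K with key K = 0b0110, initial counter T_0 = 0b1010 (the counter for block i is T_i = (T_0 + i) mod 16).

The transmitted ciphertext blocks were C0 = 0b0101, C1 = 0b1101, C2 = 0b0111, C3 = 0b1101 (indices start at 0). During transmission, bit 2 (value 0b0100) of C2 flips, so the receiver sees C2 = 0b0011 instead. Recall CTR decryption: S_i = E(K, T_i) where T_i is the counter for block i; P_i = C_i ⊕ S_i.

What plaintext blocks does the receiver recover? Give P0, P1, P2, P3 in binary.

Only C2 changed, to 0b0011. In CTR, a change in C_i flips the same bit in P_i only; the keystream is unaffected. Decrypting the received ciphertext:
P0: T = 0b1010, S = E(K, T) = 0b1100; 0b0101 ⊕ 0b1100 = 0b1001.
P1: T = 0b1011, S = E(K, T) = 0b1101; 0b1101 ⊕ 0b1101 = 0b0000.
P2: T = 0b1100, S = E(K, T) = 0b1010; 0b0011 ⊕ 0b1010 = 0b1001.
P3: T = 0b1101, S = E(K, T) = 0b1011; 0b1101 ⊕ 0b1011 = 0b0110.
Blocks that differ from the original plaintext: P2.

P0 = 0b1001, P1 = 0b0000, P2 = 0b1001, P3 = 0b0110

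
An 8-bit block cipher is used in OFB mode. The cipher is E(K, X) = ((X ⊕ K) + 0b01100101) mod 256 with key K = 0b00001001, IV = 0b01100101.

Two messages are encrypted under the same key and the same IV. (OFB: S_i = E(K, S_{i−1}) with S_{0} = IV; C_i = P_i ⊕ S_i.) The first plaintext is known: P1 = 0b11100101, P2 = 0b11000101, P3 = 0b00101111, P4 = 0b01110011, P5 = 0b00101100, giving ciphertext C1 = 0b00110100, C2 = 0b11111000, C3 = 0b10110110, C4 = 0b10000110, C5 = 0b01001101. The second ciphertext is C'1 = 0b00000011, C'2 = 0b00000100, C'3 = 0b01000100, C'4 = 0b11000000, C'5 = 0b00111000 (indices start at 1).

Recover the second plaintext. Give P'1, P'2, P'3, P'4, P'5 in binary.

P'1 = 0b11010010, P'2 = 0b00111001, P'3 = 0b11011101, P'4 = 0b00110101, P'5 = 0b01011001

In OFB with a reused IV, both messages share the same keystream S_i, so C_i ⊕ C'_i = P_i ⊕ P'_i and thus P'_i = P_i ⊕ C_i ⊕ C'_i.
P'1: 0b11100101 ⊕ 0b00110100 ⊕ 0b00000011 = 0b11010010.
P'2: 0b11000101 ⊕ 0b11111000 ⊕ 0b00000100 = 0b00111001.
P'3: 0b00101111 ⊕ 0b10110110 ⊕ 0b01000100 = 0b11011101.
P'4: 0b01110011 ⊕ 0b10000110 ⊕ 0b11000000 = 0b00110101.
P'5: 0b00101100 ⊕ 0b01001101 ⊕ 0b00111000 = 0b01011001.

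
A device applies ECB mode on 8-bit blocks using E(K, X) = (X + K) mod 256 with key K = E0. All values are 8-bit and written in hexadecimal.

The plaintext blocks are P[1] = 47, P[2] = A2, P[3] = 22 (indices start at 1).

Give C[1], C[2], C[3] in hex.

ECB encryption: C_i = E(K, P_i).
C[1]: E(K, 47) = 27.
C[2]: E(K, A2) = 82.
C[3]: E(K, 22) = 02.

C[1] = 27, C[2] = 82, C[3] = 02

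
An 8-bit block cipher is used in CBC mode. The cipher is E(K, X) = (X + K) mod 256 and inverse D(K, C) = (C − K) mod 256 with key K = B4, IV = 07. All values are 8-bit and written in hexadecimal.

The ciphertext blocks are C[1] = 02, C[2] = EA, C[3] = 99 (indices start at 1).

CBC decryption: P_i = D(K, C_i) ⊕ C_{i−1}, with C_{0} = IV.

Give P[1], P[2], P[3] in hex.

P[1] = 49, P[2] = 34, P[3] = 0F

P[1]: D(K, 02) = 4E; 4E ⊕ 07 = 49.
P[2]: D(K, EA) = 36; 36 ⊕ 02 = 34.
P[3]: D(K, 99) = E5; E5 ⊕ EA = 0F.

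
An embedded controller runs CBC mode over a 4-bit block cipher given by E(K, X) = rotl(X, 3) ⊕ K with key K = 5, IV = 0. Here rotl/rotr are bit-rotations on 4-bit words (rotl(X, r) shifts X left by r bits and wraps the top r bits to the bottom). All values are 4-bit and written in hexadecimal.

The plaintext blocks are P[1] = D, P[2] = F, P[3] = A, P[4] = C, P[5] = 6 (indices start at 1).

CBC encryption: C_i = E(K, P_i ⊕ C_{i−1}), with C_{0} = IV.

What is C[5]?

C[5] = 1

C[1]: P[1] ⊕ 0 = D; E(K, D) = B.
C[2]: P[2] ⊕ B = 4; E(K, 4) = 7.
C[3]: P[3] ⊕ 7 = D; E(K, D) = B.
C[4]: P[4] ⊕ B = 7; E(K, 7) = E.
C[5]: P[5] ⊕ E = 8; E(K, 8) = 1.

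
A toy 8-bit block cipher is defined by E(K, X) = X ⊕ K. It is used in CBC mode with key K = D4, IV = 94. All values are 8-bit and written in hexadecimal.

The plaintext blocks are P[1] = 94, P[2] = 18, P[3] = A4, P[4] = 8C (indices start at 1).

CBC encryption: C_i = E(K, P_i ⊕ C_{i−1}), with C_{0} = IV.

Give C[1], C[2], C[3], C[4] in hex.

C[1] = D4, C[2] = 18, C[3] = 68, C[4] = 30

C[1]: P[1] ⊕ 94 = 00; E(K, 00) = D4.
C[2]: P[2] ⊕ D4 = CC; E(K, CC) = 18.
C[3]: P[3] ⊕ 18 = BC; E(K, BC) = 68.
C[4]: P[4] ⊕ 68 = E4; E(K, E4) = 30.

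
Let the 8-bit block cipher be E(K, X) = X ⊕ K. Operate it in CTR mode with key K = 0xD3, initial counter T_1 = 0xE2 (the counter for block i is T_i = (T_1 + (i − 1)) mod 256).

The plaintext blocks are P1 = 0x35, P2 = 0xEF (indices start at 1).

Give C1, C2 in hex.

C1 = 0x04, C2 = 0xDF

CTR encryption: S_i = E(K, T_i) where T_i is the counter for block i; C_i = P_i ⊕ S_i.
C1: T = 0xE2, S = E(K, T) = 0x31; 0x35 ⊕ 0x31 = 0x04.
C2: T = 0xE3, S = E(K, T) = 0x30; 0xEF ⊕ 0x30 = 0xDF.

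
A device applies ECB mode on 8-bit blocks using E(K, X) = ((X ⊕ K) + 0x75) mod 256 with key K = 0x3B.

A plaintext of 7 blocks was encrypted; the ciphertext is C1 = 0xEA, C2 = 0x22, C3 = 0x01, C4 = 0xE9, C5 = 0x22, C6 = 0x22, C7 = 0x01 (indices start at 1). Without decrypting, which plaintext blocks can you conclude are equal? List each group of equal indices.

ECB encrypts each block independently with the same key, so equal ciphertext blocks imply equal plaintext blocks.
C2 = C5 = C6 = 0x22, so P2 = P5 = P6.
C3 = C7 = 0x01, so P3 = P7.

P2 = P5 = P6; P3 = P7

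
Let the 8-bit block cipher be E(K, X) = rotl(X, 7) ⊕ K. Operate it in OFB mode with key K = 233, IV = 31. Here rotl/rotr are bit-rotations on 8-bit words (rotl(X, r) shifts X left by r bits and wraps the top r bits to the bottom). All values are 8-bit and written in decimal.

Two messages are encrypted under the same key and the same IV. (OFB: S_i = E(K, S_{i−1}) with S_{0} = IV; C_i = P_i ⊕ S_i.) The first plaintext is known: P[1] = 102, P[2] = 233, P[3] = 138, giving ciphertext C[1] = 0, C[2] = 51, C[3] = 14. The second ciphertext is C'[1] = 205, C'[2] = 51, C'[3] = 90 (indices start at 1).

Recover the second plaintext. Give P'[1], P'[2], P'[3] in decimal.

In OFB with a reused IV, both messages share the same keystream S_i, so C_i ⊕ C'_i = P_i ⊕ P'_i and thus P'_i = P_i ⊕ C_i ⊕ C'_i.
P'[1]: 102 ⊕ 0 ⊕ 205 = 171.
P'[2]: 233 ⊕ 51 ⊕ 51 = 233.
P'[3]: 138 ⊕ 14 ⊕ 90 = 222.

P'[1] = 171, P'[2] = 233, P'[3] = 222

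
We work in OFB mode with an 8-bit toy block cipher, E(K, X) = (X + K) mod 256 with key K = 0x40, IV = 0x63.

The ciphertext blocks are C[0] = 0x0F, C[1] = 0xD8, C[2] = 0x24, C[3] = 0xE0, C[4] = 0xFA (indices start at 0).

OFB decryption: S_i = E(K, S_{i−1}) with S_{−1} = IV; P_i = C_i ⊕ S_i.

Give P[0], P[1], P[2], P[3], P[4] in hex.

P[0] = 0xAC, P[1] = 0x3B, P[2] = 0x07, P[3] = 0x83, P[4] = 0x59

P[0]: S = E(K, 0x63) = 0xA3; 0x0F ⊕ 0xA3 = 0xAC.
P[1]: S = E(K, 0xA3) = 0xE3; 0xD8 ⊕ 0xE3 = 0x3B.
P[2]: S = E(K, 0xE3) = 0x23; 0x24 ⊕ 0x23 = 0x07.
P[3]: S = E(K, 0x23) = 0x63; 0xE0 ⊕ 0x63 = 0x83.
P[4]: S = E(K, 0x63) = 0xA3; 0xFA ⊕ 0xA3 = 0x59.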